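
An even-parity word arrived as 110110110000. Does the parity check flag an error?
Sum of received bits: 1+1+0+1+1+0+1+1+0+0+0+0 = 6; 6 mod 2 = 0. Result is 0 → no error detected.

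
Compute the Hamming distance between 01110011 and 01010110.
XOR = 00100101, count of 1s = 3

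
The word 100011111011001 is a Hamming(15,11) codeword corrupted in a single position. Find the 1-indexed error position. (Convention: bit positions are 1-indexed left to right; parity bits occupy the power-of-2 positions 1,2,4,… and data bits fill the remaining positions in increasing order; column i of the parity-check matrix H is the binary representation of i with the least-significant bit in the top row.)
Syndrome s = H · r^T (mod 2), r = 100011111011001:
  s[0] = (101010101010101)·(100011111011001) mod 2 = 1+0+0+0+1+0+1+0+1+0+1+0+0+0+1 mod 2 = 0
  s[1] = (011001100110011)·(100011111011001) mod 2 = 0+0+0+0+0+1+1+0+0+0+1+0+0+0+1 mod 2 = 0
  s[2] = (000111100001111)·(100011111011001) mod 2 = 0+0+0+0+1+1+1+0+0+0+0+1+0+0+1 mod 2 = 1
  s[3] = (000000011111111)·(100011111011001) mod 2 = 0+0+0+0+0+0+0+1+1+0+1+1+0+0+1 mod 2 = 1
Syndrome = 0011
Column i of H is the binary representation of i, so the syndrome is the binary index of the flipped bit.
Read s = 0011 with s[0] as LSB: 0·2^0 + 0·2^1 + 1·2^2 + 1·2^3 = 12.
Error is at bit position 12.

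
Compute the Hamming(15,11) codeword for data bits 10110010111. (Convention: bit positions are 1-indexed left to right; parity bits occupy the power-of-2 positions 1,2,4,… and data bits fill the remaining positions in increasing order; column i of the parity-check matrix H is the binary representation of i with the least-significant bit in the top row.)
Codeword c = d · G (mod 2), d = 10110010111:
  c[0] = d·G[:,0] = (10110010111)·(11011010101) mod 2 = 1+0+0+1+0+0+1+0+1+0+1 mod 2 = 1
  c[1] = d·G[:,1] = (10110010111)·(10110110011) mod 2 = 1+0+1+1+0+0+1+0+0+1+1 mod 2 = 0
  c[2] = d·G[:,2] = (10110010111)·(10000000000) mod 2 = 1+0+0+0+0+0+0+0+0+0+0 mod 2 = 1
  c[3] = d·G[:,3] = (10110010111)·(01110001111) mod 2 = 0+0+1+1+0+0+0+0+1+1+1 mod 2 = 1
  c[4] = d·G[:,4] = (10110010111)·(01000000000) mod 2 = 0+0+0+0+0+0+0+0+0+0+0 mod 2 = 0
  c[5] = d·G[:,5] = (10110010111)·(00100000000) mod 2 = 0+0+1+0+0+0+0+0+0+0+0 mod 2 = 1
  c[6] = d·G[:,6] = (10110010111)·(00010000000) mod 2 = 0+0+0+1+0+0+0+0+0+0+0 mod 2 = 1
  c[7] = d·G[:,7] = (10110010111)·(00001111111) mod 2 = 0+0+0+0+0+0+1+0+1+1+1 mod 2 = 0
  c[8] = d·G[:,8] = (10110010111)·(00001000000) mod 2 = 0+0+0+0+0+0+0+0+0+0+0 mod 2 = 0
  c[9] = d·G[:,9] = (10110010111)·(00000100000) mod 2 = 0+0+0+0+0+0+0+0+0+0+0 mod 2 = 0
  c[10] = d·G[:,10] = (10110010111)·(00000010000) mod 2 = 0+0+0+0+0+0+1+0+0+0+0 mod 2 = 1
  c[11] = d·G[:,11] = (10110010111)·(00000001000) mod 2 = 0+0+0+0+0+0+0+0+0+0+0 mod 2 = 0
  c[12] = d·G[:,12] = (10110010111)·(00000000100) mod 2 = 0+0+0+0+0+0+0+0+1+0+0 mod 2 = 1
  c[13] = d·G[:,13] = (10110010111)·(00000000010) mod 2 = 0+0+0+0+0+0+0+0+0+1+0 mod 2 = 1
  c[14] = d·G[:,14] = (10110010111)·(00000000001) mod 2 = 0+0+0+0+0+0+0+0+0+0+1 mod 2 = 1
Codeword = 101101100010111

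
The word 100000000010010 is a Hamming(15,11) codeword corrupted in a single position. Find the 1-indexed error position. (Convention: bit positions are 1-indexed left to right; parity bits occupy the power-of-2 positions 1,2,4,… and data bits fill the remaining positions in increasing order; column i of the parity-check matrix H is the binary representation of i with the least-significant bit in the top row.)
Syndrome s = H · r^T (mod 2), r = 100000000010010:
  s[0] = (101010101010101)·(100000000010010) mod 2 = 1+0+0+0+0+0+0+0+0+0+1+0+0+0+0 mod 2 = 0
  s[1] = (011001100110011)·(100000000010010) mod 2 = 0+0+0+0+0+0+0+0+0+0+1+0+0+1+0 mod 2 = 0
  s[2] = (000111100001111)·(100000000010010) mod 2 = 0+0+0+0+0+0+0+0+0+0+0+0+0+1+0 mod 2 = 1
  s[3] = (000000011111111)·(100000000010010) mod 2 = 0+0+0+0+0+0+0+0+0+0+1+0+0+1+0 mod 2 = 0
Syndrome = 0010
Column i of H is the binary representation of i, so the syndrome is the binary index of the flipped bit.
Read s = 0010 with s[0] as LSB: 0·2^0 + 0·2^1 + 1·2^2 + 0·2^3 = 4.
Error is at bit position 4.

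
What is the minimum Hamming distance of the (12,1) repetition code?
d_min = 12 (the only two codewords are 0…0 and 1…1, differing in all 12 positions).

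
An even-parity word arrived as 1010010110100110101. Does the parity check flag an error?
Sum of received bits: 1+0+1+0+0+1+0+1+1+0+1+0+0+1+1+0+1+0+1 = 10; 10 mod 2 = 0. Result is 0 → no error detected.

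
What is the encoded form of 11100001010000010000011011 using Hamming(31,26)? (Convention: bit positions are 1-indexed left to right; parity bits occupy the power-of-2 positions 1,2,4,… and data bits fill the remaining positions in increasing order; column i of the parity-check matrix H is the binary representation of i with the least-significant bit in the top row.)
Codeword c = d · G (mod 2), d = 11100001010000010000011011:
  c[0] = d·G[:,0] = (11100001010000010000011011)·(11011010101101010101010101) mod 2 = 1+1+0+0+0+0+0+0+0+0+0+0+0+0+0+1+0+0+0+0+0+1+0+0+0+1 mod 2 = 1
  c[1] = d·G[:,1] = (11100001010000010000011011)·(10110110011011001100110011) mod 2 = 1+0+1+0+0+0+0+0+0+1+0+0+0+0+0+0+0+0+0+0+0+1+0+0+1+1 mod 2 = 0
  c[2] = d·G[:,2] = (11100001010000010000011011)·(10000000000000000000000000) mod 2 = 1+0+0+0+0+0+0+0+0+0+0+0+0+0+0+0+0+0+0+0+0+0+0+0+0+0 mod 2 = 1
  c[3] = d·G[:,3] = (11100001010000010000011011)·(01110001111000111100001111) mod 2 = 0+1+1+0+0+0+0+1+0+1+0+0+0+0+0+1+0+0+0+0+0+0+1+0+1+1 mod 2 = 0
  c[4] = d·G[:,4] = (11100001010000010000011011)·(01000000000000000000000000) mod 2 = 0+1+0+0+0+0+0+0+0+0+0+0+0+0+0+0+0+0+0+0+0+0+0+0+0+0 mod 2 = 1
  c[5] = d·G[:,5] = (11100001010000010000011011)·(00100000000000000000000000) mod 2 = 0+0+1+0+0+0+0+0+0+0+0+0+0+0+0+0+0+0+0+0+0+0+0+0+0+0 mod 2 = 1
  c[6] = d·G[:,6] = (11100001010000010000011011)·(00010000000000000000000000) mod 2 = 0+0+0+0+0+0+0+0+0+0+0+0+0+0+0+0+0+0+0+0+0+0+0+0+0+0 mod 2 = 0
  c[7] = d·G[:,7] = (11100001010000010000011011)·(00001111111000000011111111) mod 2 = 0+0+0+0+0+0+0+1+0+1+0+0+0+0+0+0+0+0+0+0+0+1+1+0+1+1 mod 2 = 0
  c[8] = d·G[:,8] = (11100001010000010000011011)·(00001000000000000000000000) mod 2 = 0+0+0+0+0+0+0+0+0+0+0+0+0+0+0+0+0+0+0+0+0+0+0+0+0+0 mod 2 = 0
  c[9] = d·G[:,9] = (11100001010000010000011011)·(00000100000000000000000000) mod 2 = 0+0+0+0+0+0+0+0+0+0+0+0+0+0+0+0+0+0+0+0+0+0+0+0+0+0 mod 2 = 0
  c[10] = d·G[:,10] = (11100001010000010000011011)·(00000010000000000000000000) mod 2 = 0+0+0+0+0+0+0+0+0+0+0+0+0+0+0+0+0+0+0+0+0+0+0+0+0+0 mod 2 = 0
  c[11] = d·G[:,11] = (11100001010000010000011011)·(00000001000000000000000000) mod 2 = 0+0+0+0+0+0+0+1+0+0+0+0+0+0+0+0+0+0+0+0+0+0+0+0+0+0 mod 2 = 1
  c[12] = d·G[:,12] = (11100001010000010000011011)·(00000000100000000000000000) mod 2 = 0+0+0+0+0+0+0+0+0+0+0+0+0+0+0+0+0+0+0+0+0+0+0+0+0+0 mod 2 = 0
  c[13] = d·G[:,13] = (11100001010000010000011011)·(00000000010000000000000000) mod 2 = 0+0+0+0+0+0+0+0+0+1+0+0+0+0+0+0+0+0+0+0+0+0+0+0+0+0 mod 2 = 1
  c[14] = d·G[:,14] = (11100001010000010000011011)·(00000000001000000000000000) mod 2 = 0+0+0+0+0+0+0+0+0+0+0+0+0+0+0+0+0+0+0+0+0+0+0+0+0+0 mod 2 = 0
  c[15] = d·G[:,15] = (11100001010000010000011011)·(00000000000111111111111111) mod 2 = 0+0+0+0+0+0+0+0+0+0+0+0+0+0+0+1+0+0+0+0+0+1+1+0+1+1 mod 2 = 1
  c[16] = d·G[:,16] = (11100001010000010000011011)·(00000000000100000000000000) mod 2 = 0+0+0+0+0+0+0+0+0+0+0+0+0+0+0+0+0+0+0+0+0+0+0+0+0+0 mod 2 = 0
  c[17] = d·G[:,17] = (11100001010000010000011011)·(00000000000010000000000000) mod 2 = 0+0+0+0+0+0+0+0+0+0+0+0+0+0+0+0+0+0+0+0+0+0+0+0+0+0 mod 2 = 0
  c[18] = d·G[:,18] = (11100001010000010000011011)·(00000000000001000000000000) mod 2 = 0+0+0+0+0+0+0+0+0+0+0+0+0+0+0+0+0+0+0+0+0+0+0+0+0+0 mod 2 = 0
  c[19] = d·G[:,19] = (11100001010000010000011011)·(00000000000000100000000000) mod 2 = 0+0+0+0+0+0+0+0+0+0+0+0+0+0+0+0+0+0+0+0+0+0+0+0+0+0 mod 2 = 0
  c[20] = d·G[:,20] = (11100001010000010000011011)·(00000000000000010000000000) mod 2 = 0+0+0+0+0+0+0+0+0+0+0+0+0+0+0+1+0+0+0+0+0+0+0+0+0+0 mod 2 = 1
  c[21] = d·G[:,21] = (11100001010000010000011011)·(00000000000000001000000000) mod 2 = 0+0+0+0+0+0+0+0+0+0+0+0+0+0+0+0+0+0+0+0+0+0+0+0+0+0 mod 2 = 0
  c[22] = d·G[:,22] = (11100001010000010000011011)·(00000000000000000100000000) mod 2 = 0+0+0+0+0+0+0+0+0+0+0+0+0+0+0+0+0+0+0+0+0+0+0+0+0+0 mod 2 = 0
  c[23] = d·G[:,23] = (11100001010000010000011011)·(00000000000000000010000000) mod 2 = 0+0+0+0+0+0+0+0+0+0+0+0+0+0+0+0+0+0+0+0+0+0+0+0+0+0 mod 2 = 0
  c[24] = d·G[:,24] = (11100001010000010000011011)·(00000000000000000001000000) mod 2 = 0+0+0+0+0+0+0+0+0+0+0+0+0+0+0+0+0+0+0+0+0+0+0+0+0+0 mod 2 = 0
  c[25] = d·G[:,25] = (11100001010000010000011011)·(00000000000000000000100000) mod 2 = 0+0+0+0+0+0+0+0+0+0+0+0+0+0+0+0+0+0+0+0+0+0+0+0+0+0 mod 2 = 0
  c[26] = d·G[:,26] = (11100001010000010000011011)·(00000000000000000000010000) mod 2 = 0+0+0+0+0+0+0+0+0+0+0+0+0+0+0+0+0+0+0+0+0+1+0+0+0+0 mod 2 = 1
  c[27] = d·G[:,27] = (11100001010000010000011011)·(00000000000000000000001000) mod 2 = 0+0+0+0+0+0+0+0+0+0+0+0+0+0+0+0+0+0+0+0+0+0+1+0+0+0 mod 2 = 1
  c[28] = d·G[:,28] = (11100001010000010000011011)·(00000000000000000000000100) mod 2 = 0+0+0+0+0+0+0+0+0+0+0+0+0+0+0+0+0+0+0+0+0+0+0+0+0+0 mod 2 = 0
  c[29] = d·G[:,29] = (11100001010000010000011011)·(00000000000000000000000010) mod 2 = 0+0+0+0+0+0+0+0+0+0+0+0+0+0+0+0+0+0+0+0+0+0+0+0+1+0 mod 2 = 1
  c[30] = d·G[:,30] = (11100001010000010000011011)·(00000000000000000000000001) mod 2 = 0+0+0+0+0+0+0+0+0+0+0+0+0+0+0+0+0+0+0+0+0+0+0+0+0+1 mod 2 = 1
Codeword = 1010110000010101000010000011011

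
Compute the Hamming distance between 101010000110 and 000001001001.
XOR = 101011001111, count of 1s = 8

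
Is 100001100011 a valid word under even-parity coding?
Sum of all bits: 1+0+0+0+0+1+1+0+0+0+1+1 = 5; 5 mod 2 = 1. Result is 1 → parity error detected.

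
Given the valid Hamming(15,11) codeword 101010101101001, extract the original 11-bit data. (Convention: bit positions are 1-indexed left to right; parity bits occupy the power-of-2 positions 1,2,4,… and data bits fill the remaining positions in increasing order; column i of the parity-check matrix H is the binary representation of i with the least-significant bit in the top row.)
Parity bits occupy power-of-2 positions; data bits are at positions {3,5,6,7,9,10,11,12,13,14,15} (1-indexed).
Extract: c[3]=1 c[5]=1 c[6]=0 c[7]=1 c[9]=1 c[10]=1 c[11]=0 c[12]=1 c[13]=0 c[14]=0 c[15]=1
Data = 11011101001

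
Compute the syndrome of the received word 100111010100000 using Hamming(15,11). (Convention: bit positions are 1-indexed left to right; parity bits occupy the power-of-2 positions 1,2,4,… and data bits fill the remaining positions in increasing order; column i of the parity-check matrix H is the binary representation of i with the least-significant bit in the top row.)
Syndrome s = H · r^T (mod 2), r = 100111010100000:
  s[0] = (101010101010101)·(100111010100000) mod 2 = 1+0+0+0+1+0+0+0+0+0+0+0+0+0+0 mod 2 = 0
  s[1] = (011001100110011)·(100111010100000) mod 2 = 0+0+0+0+0+1+0+0+0+1+0+0+0+0+0 mod 2 = 0
  s[2] = (000111100001111)·(100111010100000) mod 2 = 0+0+0+1+1+1+0+0+0+0+0+0+0+0+0 mod 2 = 1
  s[3] = (000000011111111)·(100111010100000) mod 2 = 0+0+0+0+0+0+0+1+0+1+0+0+0+0+0 mod 2 = 0
Syndrome = 0010
Non-zero syndrome: error at position 4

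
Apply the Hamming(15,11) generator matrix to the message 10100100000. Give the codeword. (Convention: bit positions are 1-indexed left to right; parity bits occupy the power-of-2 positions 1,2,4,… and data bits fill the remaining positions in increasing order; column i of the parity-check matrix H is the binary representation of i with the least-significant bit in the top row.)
Codeword c = d · G (mod 2), d = 10100100000:
  c[0] = d·G[:,0] = (10100100000)·(11011010101) mod 2 = 1+0+0+0+0+0+0+0+0+0+0 mod 2 = 1
  c[1] = d·G[:,1] = (10100100000)·(10110110011) mod 2 = 1+0+1+0+0+1+0+0+0+0+0 mod 2 = 1
  c[2] = d·G[:,2] = (10100100000)·(10000000000) mod 2 = 1+0+0+0+0+0+0+0+0+0+0 mod 2 = 1
  c[3] = d·G[:,3] = (10100100000)·(01110001111) mod 2 = 0+0+1+0+0+0+0+0+0+0+0 mod 2 = 1
  c[4] = d·G[:,4] = (10100100000)·(01000000000) mod 2 = 0+0+0+0+0+0+0+0+0+0+0 mod 2 = 0
  c[5] = d·G[:,5] = (10100100000)·(00100000000) mod 2 = 0+0+1+0+0+0+0+0+0+0+0 mod 2 = 1
  c[6] = d·G[:,6] = (10100100000)·(00010000000) mod 2 = 0+0+0+0+0+0+0+0+0+0+0 mod 2 = 0
  c[7] = d·G[:,7] = (10100100000)·(00001111111) mod 2 = 0+0+0+0+0+1+0+0+0+0+0 mod 2 = 1
  c[8] = d·G[:,8] = (10100100000)·(00001000000) mod 2 = 0+0+0+0+0+0+0+0+0+0+0 mod 2 = 0
  c[9] = d·G[:,9] = (10100100000)·(00000100000) mod 2 = 0+0+0+0+0+1+0+0+0+0+0 mod 2 = 1
  c[10] = d·G[:,10] = (10100100000)·(00000010000) mod 2 = 0+0+0+0+0+0+0+0+0+0+0 mod 2 = 0
  c[11] = d·G[:,11] = (10100100000)·(00000001000) mod 2 = 0+0+0+0+0+0+0+0+0+0+0 mod 2 = 0
  c[12] = d·G[:,12] = (10100100000)·(00000000100) mod 2 = 0+0+0+0+0+0+0+0+0+0+0 mod 2 = 0
  c[13] = d·G[:,13] = (10100100000)·(00000000010) mod 2 = 0+0+0+0+0+0+0+0+0+0+0 mod 2 = 0
  c[14] = d·G[:,14] = (10100100000)·(00000000001) mod 2 = 0+0+0+0+0+0+0+0+0+0+0 mod 2 = 0
Codeword = 111101010100000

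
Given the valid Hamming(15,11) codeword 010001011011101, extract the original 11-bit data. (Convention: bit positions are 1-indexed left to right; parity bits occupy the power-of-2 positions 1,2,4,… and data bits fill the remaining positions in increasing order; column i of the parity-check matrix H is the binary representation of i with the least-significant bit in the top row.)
Parity bits occupy power-of-2 positions; data bits are at positions {3,5,6,7,9,10,11,12,13,14,15} (1-indexed).
Extract: c[3]=0 c[5]=0 c[6]=1 c[7]=0 c[9]=1 c[10]=0 c[11]=1 c[12]=1 c[13]=1 c[14]=0 c[15]=1
Data = 00101011101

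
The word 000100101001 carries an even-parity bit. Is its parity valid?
Sum of all bits: 0+0+0+1+0+0+1+0+1+0+0+1 = 4; 4 mod 2 = 0. Result is 0 → valid parity.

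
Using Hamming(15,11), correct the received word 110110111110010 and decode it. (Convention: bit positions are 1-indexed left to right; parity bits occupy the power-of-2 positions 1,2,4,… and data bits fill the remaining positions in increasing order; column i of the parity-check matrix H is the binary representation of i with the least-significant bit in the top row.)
Syndrome s = H · r^T (mod 2), r = 110110111110010:
  s[0] = (101010101010101)·(110110111110010) mod 2 = 1+0+0+0+1+0+1+0+1+0+1+0+0+0+0 mod 2 = 1
  s[1] = (011001100110011)·(110110111110010) mod 2 = 0+1+0+0+0+0+1+0+0+1+1+0+0+1+0 mod 2 = 1
  s[2] = (000111100001111)·(110110111110010) mod 2 = 0+0+0+1+1+0+1+0+0+0+0+0+0+1+0 mod 2 = 0
  s[3] = (000000011111111)·(110110111110010) mod 2 = 0+0+0+0+0+0+0+1+1+1+1+0+0+1+0 mod 2 = 1
Syndrome = 1101
Column 11 of H equals this syndrome → error at bit 11 (1-indexed).
Flip bit 11: 110110111110010 → 110110111100010
Extract data bits at positions {3,5,6,7,9,10,11,12,13,14,15}: 01011100010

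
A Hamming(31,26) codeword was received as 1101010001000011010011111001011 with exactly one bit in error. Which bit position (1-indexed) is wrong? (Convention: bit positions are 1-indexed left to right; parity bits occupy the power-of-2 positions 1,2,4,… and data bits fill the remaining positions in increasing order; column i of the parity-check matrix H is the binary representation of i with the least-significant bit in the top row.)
Syndrome s = H · r^T (mod 2), r = 1101010001000011010011111001011:
  s[0] = (1010101010101010101010101010101)·(1101010001000011010011111001011) mod 2 = 1+0+0+0+0+0+0+0+0+0+0+0+0+0+1+0+0+0+0+0+1+0+1+0+1+0+0+0+0+0+1 mod 2 = 0
  s[1] = (0110011001100110011001100110011)·(1101010001000011010011111001011) mod 2 = 0+1+0+0+0+1+0+0+0+1+0+0+0+0+1+0+0+1+0+0+0+1+1+0+0+0+0+0+0+1+1 mod 2 = 1
  s[2] = (0001111000011110000111100001111)·(1101010001000011010011111001011) mod 2 = 0+0+0+1+0+1+0+0+0+0+0+0+0+0+1+0+0+0+0+0+1+1+1+0+0+0+0+1+0+1+1 mod 2 = 1
  s[3] = (0000000111111110000000011111111)·(1101010001000011010011111001011) mod 2 = 0+0+0+0+0+0+0+0+0+1+0+0+0+0+1+0+0+0+0+0+0+0+0+1+1+0+0+1+0+1+1 mod 2 = 1
  s[4] = (0000000000000001111111111111111)·(1101010001000011010011111001011) mod 2 = 0+0+0+0+0+0+0+0+0+0+0+0+0+0+0+1+0+1+0+0+1+1+1+1+1+0+0+1+0+1+1 mod 2 = 0
Syndrome = 01110
Column i of H is the binary representation of i, so the syndrome is the binary index of the flipped bit.
Read s = 01110 with s[0] as LSB: 0·2^0 + 1·2^1 + 1·2^2 + 1·2^3 + 0·2^4 = 14.
Error is at bit position 14.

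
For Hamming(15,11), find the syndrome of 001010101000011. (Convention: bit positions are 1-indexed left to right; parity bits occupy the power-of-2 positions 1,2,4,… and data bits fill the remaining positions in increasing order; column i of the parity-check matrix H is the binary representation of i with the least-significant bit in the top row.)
Syndrome s = H · r^T (mod 2), r = 001010101000011:
  s[0] = (101010101010101)·(001010101000011) mod 2 = 0+0+1+0+1+0+1+0+1+0+0+0+0+0+1 mod 2 = 1
  s[1] = (011001100110011)·(001010101000011) mod 2 = 0+0+1+0+0+0+1+0+0+0+0+0+0+1+1 mod 2 = 0
  s[2] = (000111100001111)·(001010101000011) mod 2 = 0+0+0+0+1+0+1+0+0+0+0+0+0+1+1 mod 2 = 0
  s[3] = (000000011111111)·(001010101000011) mod 2 = 0+0+0+0+0+0+0+0+1+0+0+0+0+1+1 mod 2 = 1
Syndrome = 1001
Non-zero syndrome: error at position 9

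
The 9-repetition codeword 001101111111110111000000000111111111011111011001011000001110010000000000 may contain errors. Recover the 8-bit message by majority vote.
Split into 9-bit blocks and majority-vote each:
  block 1 = 001101111: 6 ones, 3 zeros → 1
  block 2 = 111110111: 8 ones, 1 zeros → 1
  block 3 = 000000000: 0 ones, 9 zeros → 0
  block 4 = 111111111: 9 ones, 0 zeros → 1
  block 5 = 011111011: 7 ones, 2 zeros → 1
  block 6 = 001011000: 3 ones, 6 zeros → 0
  block 7 = 001110010: 4 ones, 5 zeros → 0
  block 8 = 000000000: 0 ones, 9 zeros → 0
Decoded = 11011000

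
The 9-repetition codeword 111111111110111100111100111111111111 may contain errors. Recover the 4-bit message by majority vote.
Split into 9-bit blocks and majority-vote each:
  block 1 = 111111111: 9 ones, 0 zeros → 1
  block 2 = 110111100: 6 ones, 3 zeros → 1
  block 3 = 111100111: 7 ones, 2 zeros → 1
  block 4 = 111111111: 9 ones, 0 zeros → 1
Decoded = 1111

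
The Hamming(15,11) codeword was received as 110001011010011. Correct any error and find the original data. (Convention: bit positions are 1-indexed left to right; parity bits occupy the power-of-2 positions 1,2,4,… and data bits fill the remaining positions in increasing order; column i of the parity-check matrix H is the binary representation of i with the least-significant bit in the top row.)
Syndrome s = H · r^T (mod 2), r = 110001011010011:
  s[0] = (101010101010101)·(110001011010011) mod 2 = 1+0+0+0+0+0+0+0+1+0+1+0+0+0+1 mod 2 = 0
  s[1] = (011001100110011)·(110001011010011) mod 2 = 0+1+0+0+0+1+0+0+0+0+1+0+0+1+1 mod 2 = 1
  s[2] = (000111100001111)·(110001011010011) mod 2 = 0+0+0+0+0+1+0+0+0+0+0+0+0+1+1 mod 2 = 1
  s[3] = (000000011111111)·(110001011010011) mod 2 = 0+0+0+0+0+0+0+1+1+0+1+0+0+1+1 mod 2 = 1
Syndrome = 0111
Column 14 of H equals this syndrome → error at bit 14 (1-indexed).
Flip bit 14: 110001011010011 → 110001011010001
Extract data bits at positions {3,5,6,7,9,10,11,12,13,14,15}: 00101010001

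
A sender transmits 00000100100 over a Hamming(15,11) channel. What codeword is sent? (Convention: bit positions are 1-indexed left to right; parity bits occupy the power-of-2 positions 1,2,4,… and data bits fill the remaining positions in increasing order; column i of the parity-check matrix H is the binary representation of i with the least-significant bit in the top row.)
Codeword c = d · G (mod 2), d = 00000100100:
  c[0] = d·G[:,0] = (00000100100)·(11011010101) mod 2 = 0+0+0+0+0+0+0+0+1+0+0 mod 2 = 1
  c[1] = d·G[:,1] = (00000100100)·(10110110011) mod 2 = 0+0+0+0+0+1+0+0+0+0+0 mod 2 = 1
  c[2] = d·G[:,2] = (00000100100)·(10000000000) mod 2 = 0+0+0+0+0+0+0+0+0+0+0 mod 2 = 0
  c[3] = d·G[:,3] = (00000100100)·(01110001111) mod 2 = 0+0+0+0+0+0+0+0+1+0+0 mod 2 = 1
  c[4] = d·G[:,4] = (00000100100)·(01000000000) mod 2 = 0+0+0+0+0+0+0+0+0+0+0 mod 2 = 0
  c[5] = d·G[:,5] = (00000100100)·(00100000000) mod 2 = 0+0+0+0+0+0+0+0+0+0+0 mod 2 = 0
  c[6] = d·G[:,6] = (00000100100)·(00010000000) mod 2 = 0+0+0+0+0+0+0+0+0+0+0 mod 2 = 0
  c[7] = d·G[:,7] = (00000100100)·(00001111111) mod 2 = 0+0+0+0+0+1+0+0+1+0+0 mod 2 = 0
  c[8] = d·G[:,8] = (00000100100)·(00001000000) mod 2 = 0+0+0+0+0+0+0+0+0+0+0 mod 2 = 0
  c[9] = d·G[:,9] = (00000100100)·(00000100000) mod 2 = 0+0+0+0+0+1+0+0+0+0+0 mod 2 = 1
  c[10] = d·G[:,10] = (00000100100)·(00000010000) mod 2 = 0+0+0+0+0+0+0+0+0+0+0 mod 2 = 0
  c[11] = d·G[:,11] = (00000100100)·(00000001000) mod 2 = 0+0+0+0+0+0+0+0+0+0+0 mod 2 = 0
  c[12] = d·G[:,12] = (00000100100)·(00000000100) mod 2 = 0+0+0+0+0+0+0+0+1+0+0 mod 2 = 1
  c[13] = d·G[:,13] = (00000100100)·(00000000010) mod 2 = 0+0+0+0+0+0+0+0+0+0+0 mod 2 = 0
  c[14] = d·G[:,14] = (00000100100)·(00000000001) mod 2 = 0+0+0+0+0+0+0+0+0+0+0 mod 2 = 0
Codeword = 110100000100100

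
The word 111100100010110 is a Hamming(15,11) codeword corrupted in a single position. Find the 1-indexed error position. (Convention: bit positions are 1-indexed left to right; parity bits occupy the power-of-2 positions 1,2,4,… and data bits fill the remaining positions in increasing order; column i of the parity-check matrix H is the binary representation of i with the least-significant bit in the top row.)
Syndrome s = H · r^T (mod 2), r = 111100100010110:
  s[0] = (101010101010101)·(111100100010110) mod 2 = 1+0+1+0+0+0+1+0+0+0+1+0+1+0+0 mod 2 = 1
  s[1] = (011001100110011)·(111100100010110) mod 2 = 0+1+1+0+0+0+1+0+0+0+1+0+0+1+0 mod 2 = 1
  s[2] = (000111100001111)·(111100100010110) mod 2 = 0+0+0+1+0+0+1+0+0+0+0+0+1+1+0 mod 2 = 0
  s[3] = (000000011111111)·(111100100010110) mod 2 = 0+0+0+0+0+0+0+0+0+0+1+0+1+1+0 mod 2 = 1
Syndrome = 1101
Column i of H is the binary representation of i, so the syndrome is the binary index of the flipped bit.
Read s = 1101 with s[0] as LSB: 1·2^0 + 1·2^1 + 0·2^2 + 1·2^3 = 11.
Error is at bit position 11.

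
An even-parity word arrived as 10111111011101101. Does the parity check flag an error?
Sum of received bits: 1+0+1+1+1+1+1+1+0+1+1+1+0+1+1+0+1 = 13; 13 mod 2 = 1. Result is 1 ≠ 0 → error detected.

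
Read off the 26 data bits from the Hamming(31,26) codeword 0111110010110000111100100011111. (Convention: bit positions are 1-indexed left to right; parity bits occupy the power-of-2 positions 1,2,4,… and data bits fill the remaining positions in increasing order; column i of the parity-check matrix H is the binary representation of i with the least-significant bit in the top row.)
Parity bits occupy power-of-2 positions; data bits are at positions {3,5,6,7,9,10,11,12,13,14,15,17,18,19,20,21,22,23,24,25,26,27,28,29,30,31} (1-indexed).
Extract: c[3]=1 c[5]=1 c[6]=1 c[7]=0 c[9]=1 c[10]=0 c[11]=1 c[12]=1 c[13]=0 c[14]=0 c[15]=0 c[17]=1 c[18]=1 c[19]=1 c[20]=1 c[21]=0 c[22]=0 c[23]=1 c[24]=0 c[25]=0 c[26]=0 c[27]=1 c[28]=1 c[29]=1 c[30]=1 c[31]=1
Data = 11101011000111100100011111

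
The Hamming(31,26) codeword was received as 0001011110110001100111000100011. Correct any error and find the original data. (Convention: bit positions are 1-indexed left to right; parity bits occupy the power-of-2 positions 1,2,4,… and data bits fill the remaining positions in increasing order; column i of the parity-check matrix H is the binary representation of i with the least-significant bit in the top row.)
Syndrome s = H · r^T (mod 2), r = 0001011110110001100111000100011:
  s[0] = (1010101010101010101010101010101)·(0001011110110001100111000100011) mod 2 = 0+0+0+0+0+0+1+0+1+0+1+0+0+0+0+0+1+0+0+0+1+0+0+0+0+0+0+0+0+0+1 mod 2 = 0
  s[1] = (0110011001100110011001100110011)·(0001011110110001100111000100011) mod 2 = 0+0+0+0+0+1+1+0+0+0+1+0+0+0+0+0+0+0+0+0+0+1+0+0+0+1+0+0+0+1+1 mod 2 = 1
  s[2] = (0001111000011110000111100001111)·(0001011110110001100111000100011) mod 2 = 0+0+0+1+0+1+1+0+0+0+0+1+0+0+0+0+0+0+0+1+1+1+0+0+0+0+0+0+0+1+1 mod 2 = 1
  s[3] = (0000000111111110000000011111111)·(0001011110110001100111000100011) mod 2 = 0+0+0+0+0+0+0+1+1+0+1+1+0+0+0+0+0+0+0+0+0+0+0+0+0+1+0+0+0+1+1 mod 2 = 1
  s[4] = (0000000000000001111111111111111)·(0001011110110001100111000100011) mod 2 = 0+0+0+0+0+0+0+0+0+0+0+0+0+0+0+1+1+0+0+1+1+1+0+0+0+1+0+0+0+1+1 mod 2 = 0
Syndrome = 01110
Column 14 of H equals this syndrome → error at bit 14 (1-indexed).
Flip bit 14: 0001011110110001100111000100011 → 0001011110110101100111000100011
Extract data bits at positions {3,5,6,7,9,10,11,12,13,14,15,17,18,19,20,21,22,23,24,25,26,27,28,29,30,31}: 00111011010100111000100011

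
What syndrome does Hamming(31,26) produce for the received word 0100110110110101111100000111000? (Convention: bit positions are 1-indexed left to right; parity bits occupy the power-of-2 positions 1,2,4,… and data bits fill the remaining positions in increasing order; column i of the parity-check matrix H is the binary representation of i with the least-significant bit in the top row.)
Syndrome s = H · r^T (mod 2), r = 0100110110110101111100000111000:
  s[0] = (1010101010101010101010101010101)·(0100110110110101111100000111000) mod 2 = 0+0+0+0+1+0+0+0+1+0+1+0+0+0+0+0+1+0+1+0+0+0+0+0+0+0+1+0+0+0+0 mod 2 = 0
  s[1] = (0110011001100110011001100110011)·(0100110110110101111100000111000) mod 2 = 0+1+0+0+0+1+0+0+0+0+1+0+0+1+0+0+0+1+1+0+0+0+0+0+0+1+1+0+0+0+0 mod 2 = 0
  s[2] = (0001111000011110000111100001111)·(0100110110110101111100000111000) mod 2 = 0+0+0+0+1+1+0+0+0+0+0+1+0+1+0+0+0+0+0+1+0+0+0+0+0+0+0+1+0+0+0 mod 2 = 0
  s[3] = (0000000111111110000000011111111)·(0100110110110101111100000111000) mod 2 = 0+0+0+0+0+0+0+1+1+0+1+1+0+1+0+0+0+0+0+0+0+0+0+0+0+1+1+1+0+0+0 mod 2 = 0
  s[4] = (0000000000000001111111111111111)·(0100110110110101111100000111000) mod 2 = 0+0+0+0+0+0+0+0+0+0+0+0+0+0+0+1+1+1+1+1+0+0+0+0+0+1+1+1+0+0+0 mod 2 = 0
Syndrome = 00000
s = 0: no error detected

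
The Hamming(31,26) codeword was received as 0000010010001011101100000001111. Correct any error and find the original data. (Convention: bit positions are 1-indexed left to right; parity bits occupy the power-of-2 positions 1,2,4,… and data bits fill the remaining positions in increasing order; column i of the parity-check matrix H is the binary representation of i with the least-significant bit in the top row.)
Syndrome s = H · r^T (mod 2), r = 0000010010001011101100000001111:
  s[0] = (1010101010101010101010101010101)·(0000010010001011101100000001111) mod 2 = 0+0+0+0+0+0+0+0+1+0+0+0+1+0+1+0+1+0+1+0+0+0+0+0+0+0+0+0+1+0+1 mod 2 = 1
  s[1] = (0110011001100110011001100110011)·(0000010010001011101100000001111) mod 2 = 0+0+0+0+0+1+0+0+0+0+0+0+0+0+1+0+0+0+1+0+0+0+0+0+0+0+0+0+0+1+1 mod 2 = 1
  s[2] = (0001111000011110000111100001111)·(0000010010001011101100000001111) mod 2 = 0+0+0+0+0+1+0+0+0+0+0+0+1+0+1+0+0+0+0+1+0+0+0+0+0+0+0+1+1+1+1 mod 2 = 0
  s[3] = (0000000111111110000000011111111)·(0000010010001011101100000001111) mod 2 = 0+0+0+0+0+0+0+0+1+0+0+0+1+0+1+0+0+0+0+0+0+0+0+0+0+0+0+1+1+1+1 mod 2 = 1
  s[4] = (0000000000000001111111111111111)·(0000010010001011101100000001111) mod 2 = 0+0+0+0+0+0+0+0+0+0+0+0+0+0+0+1+1+0+1+1+0+0+0+0+0+0+0+1+1+1+1 mod 2 = 0
Syndrome = 11010
Column 11 of H equals this syndrome → error at bit 11 (1-indexed).
Flip bit 11: 0000010010001011101100000001111 → 0000010010101011101100000001111
Extract data bits at positions {3,5,6,7,9,10,11,12,13,14,15,17,18,19,20,21,22,23,24,25,26,27,28,29,30,31}: 00101010101101100000001111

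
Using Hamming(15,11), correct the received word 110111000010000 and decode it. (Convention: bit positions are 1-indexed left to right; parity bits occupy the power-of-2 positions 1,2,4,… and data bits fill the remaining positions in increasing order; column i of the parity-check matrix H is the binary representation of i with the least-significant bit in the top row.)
Syndrome s = H · r^T (mod 2), r = 110111000010000:
  s[0] = (101010101010101)·(110111000010000) mod 2 = 1+0+0+0+1+0+0+0+0+0+1+0+0+0+0 mod 2 = 1
  s[1] = (011001100110011)·(110111000010000) mod 2 = 0+1+0+0+0+1+0+0+0+0+1+0+0+0+0 mod 2 = 1
  s[2] = (000111100001111)·(110111000010000) mod 2 = 0+0+0+1+1+1+0+0+0+0+0+0+0+0+0 mod 2 = 1
  s[3] = (000000011111111)·(110111000010000) mod 2 = 0+0+0+0+0+0+0+0+0+0+1+0+0+0+0 mod 2 = 1
Syndrome = 1111
Column 15 of H equals this syndrome → error at bit 15 (1-indexed).
Flip bit 15: 110111000010000 → 110111000010001
Extract data bits at positions {3,5,6,7,9,10,11,12,13,14,15}: 01100010001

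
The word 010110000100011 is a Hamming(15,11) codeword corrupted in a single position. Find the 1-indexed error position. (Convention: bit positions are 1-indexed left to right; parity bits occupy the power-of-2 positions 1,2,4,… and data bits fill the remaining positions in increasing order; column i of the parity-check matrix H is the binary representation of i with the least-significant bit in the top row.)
Syndrome s = H · r^T (mod 2), r = 010110000100011:
  s[0] = (101010101010101)·(010110000100011) mod 2 = 0+0+0+0+1+0+0+0+0+0+0+0+0+0+1 mod 2 = 0
  s[1] = (011001100110011)·(010110000100011) mod 2 = 0+1+0+0+0+0+0+0+0+1+0+0+0+1+1 mod 2 = 0
  s[2] = (000111100001111)·(010110000100011) mod 2 = 0+0+0+1+1+0+0+0+0+0+0+0+0+1+1 mod 2 = 0
  s[3] = (000000011111111)·(010110000100011) mod 2 = 0+0+0+0+0+0+0+0+0+1+0+0+0+1+1 mod 2 = 1
Syndrome = 0001
Column i of H is the binary representation of i, so the syndrome is the binary index of the flipped bit.
Read s = 0001 with s[0] as LSB: 0·2^0 + 0·2^1 + 0·2^2 + 1·2^3 = 8.
Error is at bit position 8.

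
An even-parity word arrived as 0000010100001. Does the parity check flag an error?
Sum of received bits: 0+0+0+0+0+1+0+1+0+0+0+0+1 = 3; 3 mod 2 = 1. Result is 1 ≠ 0 → error detected.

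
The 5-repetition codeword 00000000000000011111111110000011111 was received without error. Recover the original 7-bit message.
Split into 5-bit blocks: 00000 00000 00000 11111 11111 00000 11111
Data = 0001101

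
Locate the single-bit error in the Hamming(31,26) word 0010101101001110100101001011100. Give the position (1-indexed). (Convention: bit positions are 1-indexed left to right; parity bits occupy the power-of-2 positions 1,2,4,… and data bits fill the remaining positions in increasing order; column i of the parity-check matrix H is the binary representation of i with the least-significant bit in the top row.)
Syndrome s = H · r^T (mod 2), r = 0010101101001110100101001011100:
  s[0] = (1010101010101010101010101010101)·(0010101101001110100101001011100) mod 2 = 0+0+1+0+1+0+1+0+0+0+0+0+1+0+1+0+1+0+0+0+0+0+0+0+1+0+1+0+1+0+0 mod 2 = 1
  s[1] = (0110011001100110011001100110011)·(0010101101001110100101001011100) mod 2 = 0+0+1+0+0+0+1+0+0+1+0+0+0+1+1+0+0+0+0+0+0+1+0+0+0+0+1+0+0+0+0 mod 2 = 1
  s[2] = (0001111000011110000111100001111)·(0010101101001110100101001011100) mod 2 = 0+0+0+0+1+0+1+0+0+0+0+0+1+1+1+0+0+0+0+1+0+1+0+0+0+0+0+1+1+0+0 mod 2 = 1
  s[3] = (0000000111111110000000011111111)·(0010101101001110100101001011100) mod 2 = 0+0+0+0+0+0+0+1+0+1+0+0+1+1+1+0+0+0+0+0+0+0+0+0+1+0+1+1+1+0+0 mod 2 = 1
  s[4] = (0000000000000001111111111111111)·(0010101101001110100101001011100) mod 2 = 0+0+0+0+0+0+0+0+0+0+0+0+0+0+0+0+1+0+0+1+0+1+0+0+1+0+1+1+1+0+0 mod 2 = 1
Syndrome = 11111
Column i of H is the binary representation of i, so the syndrome is the binary index of the flipped bit.
Read s = 11111 with s[0] as LSB: 1·2^0 + 1·2^1 + 1·2^2 + 1·2^3 + 1·2^4 = 31.
Error is at bit position 31.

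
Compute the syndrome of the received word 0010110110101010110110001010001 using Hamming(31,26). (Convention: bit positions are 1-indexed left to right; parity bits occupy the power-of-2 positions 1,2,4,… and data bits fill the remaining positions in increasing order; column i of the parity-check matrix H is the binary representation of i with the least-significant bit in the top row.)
Syndrome s = H · r^T (mod 2), r = 0010110110101010110110001010001:
  s[0] = (1010101010101010101010101010101)·(0010110110101010110110001010001) mod 2 = 0+0+1+0+1+0+0+0+1+0+1+0+1+0+1+0+1+0+0+0+1+0+0+0+1+0+1+0+0+0+1 mod 2 = 1
  s[1] = (0110011001100110011001100110011)·(0010110110101010110110001010001) mod 2 = 0+0+1+0+0+1+0+0+0+0+1+0+0+0+1+0+0+1+0+0+0+0+0+0+0+0+1+0+0+0+1 mod 2 = 1
  s[2] = (0001111000011110000111100001111)·(0010110110101010110110001010001) mod 2 = 0+0+0+0+1+1+0+0+0+0+0+0+1+0+1+0+0+0+0+1+1+0+0+0+0+0+0+0+0+0+1 mod 2 = 1
  s[3] = (0000000111111110000000011111111)·(0010110110101010110110001010001) mod 2 = 0+0+0+0+0+0+0+1+1+0+1+0+1+0+1+0+0+0+0+0+0+0+0+0+1+0+1+0+0+0+1 mod 2 = 0
  s[4] = (0000000000000001111111111111111)·(0010110110101010110110001010001) mod 2 = 0+0+0+0+0+0+0+0+0+0+0+0+0+0+0+0+1+1+0+1+1+0+0+0+1+0+1+0+0+0+1 mod 2 = 1
Syndrome = 11101
Non-zero syndrome: error at position 23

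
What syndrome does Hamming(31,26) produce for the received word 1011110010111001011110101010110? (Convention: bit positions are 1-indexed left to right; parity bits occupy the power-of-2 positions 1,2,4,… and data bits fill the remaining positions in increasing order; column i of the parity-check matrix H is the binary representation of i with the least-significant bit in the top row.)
Syndrome s = H · r^T (mod 2), r = 1011110010111001011110101010110:
  s[0] = (1010101010101010101010101010101)·(1011110010111001011110101010110) mod 2 = 1+0+1+0+1+0+0+0+1+0+1+0+1+0+0+0+0+0+1+0+1+0+1+0+1+0+1+0+1+0+0 mod 2 = 0
  s[1] = (0110011001100110011001100110011)·(1011110010111001011110101010110) mod 2 = 0+0+1+0+0+1+0+0+0+0+1+0+0+0+0+0+0+1+1+0+0+0+1+0+0+0+1+0+0+1+0 mod 2 = 0
  s[2] = (0001111000011110000111100001111)·(1011110010111001011110101010110) mod 2 = 0+0+0+1+1+1+0+0+0+0+0+1+1+0+0+0+0+0+0+1+1+0+1+0+0+0+0+0+1+1+0 mod 2 = 0
  s[3] = (0000000111111110000000011111111)·(1011110010111001011110101010110) mod 2 = 0+0+0+0+0+0+0+0+1+0+1+1+1+0+0+0+0+0+0+0+0+0+0+0+1+0+1+0+1+1+0 mod 2 = 0
  s[4] = (0000000000000001111111111111111)·(1011110010111001011110101010110) mod 2 = 0+0+0+0+0+0+0+0+0+0+0+0+0+0+0+1+0+1+1+1+1+0+1+0+1+0+1+0+1+1+0 mod 2 = 0
Syndrome = 00000
s = 0: no error detected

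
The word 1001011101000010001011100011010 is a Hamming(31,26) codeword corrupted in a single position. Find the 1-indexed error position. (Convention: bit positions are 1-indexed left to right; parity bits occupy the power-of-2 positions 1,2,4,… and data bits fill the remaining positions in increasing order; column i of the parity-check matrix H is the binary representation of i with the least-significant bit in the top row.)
Syndrome s = H · r^T (mod 2), r = 1001011101000010001011100011010:
  s[0] = (1010101010101010101010101010101)·(1001011101000010001011100011010) mod 2 = 1+0+0+0+0+0+1+0+0+0+0+0+0+0+1+0+0+0+1+0+1+0+1+0+0+0+1+0+0+0+0 mod 2 = 1
  s[1] = (0110011001100110011001100110011)·(1001011101000010001011100011010) mod 2 = 0+0+0+0+0+1+1+0+0+1+0+0+0+0+1+0+0+0+1+0+0+1+1+0+0+0+1+0+0+1+0 mod 2 = 1
  s[2] = (0001111000011110000111100001111)·(1001011101000010001011100011010) mod 2 = 0+0+0+1+0+1+1+0+0+0+0+0+0+0+1+0+0+0+0+0+1+1+1+0+0+0+0+1+0+1+0 mod 2 = 1
  s[3] = (0000000111111110000000011111111)·(1001011101000010001011100011010) mod 2 = 0+0+0+0+0+0+0+1+0+1+0+0+0+0+1+0+0+0+0+0+0+0+0+0+0+0+1+1+0+1+0 mod 2 = 0
  s[4] = (0000000000000001111111111111111)·(1001011101000010001011100011010) mod 2 = 0+0+0+0+0+0+0+0+0+0+0+0+0+0+0+0+0+0+1+0+1+1+1+0+0+0+1+1+0+1+0 mod 2 = 1
Syndrome = 11101
Column i of H is the binary representation of i, so the syndrome is the binary index of the flipped bit.
Read s = 11101 with s[0] as LSB: 1·2^0 + 1·2^1 + 1·2^2 + 0·2^3 + 1·2^4 = 23.
Error is at bit position 23.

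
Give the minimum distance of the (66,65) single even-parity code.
d_min = 2 (flipping one data bit also flips the parity bit, so the two closest codewords differ in exactly 2 positions).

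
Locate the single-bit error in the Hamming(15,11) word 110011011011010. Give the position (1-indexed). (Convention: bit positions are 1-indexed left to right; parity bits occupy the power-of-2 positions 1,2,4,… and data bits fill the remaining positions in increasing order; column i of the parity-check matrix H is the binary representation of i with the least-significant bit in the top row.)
Syndrome s = H · r^T (mod 2), r = 110011011011010:
  s[0] = (101010101010101)·(110011011011010) mod 2 = 1+0+0+0+1+0+0+0+1+0+1+0+0+0+0 mod 2 = 0
  s[1] = (011001100110011)·(110011011011010) mod 2 = 0+1+0+0+0+1+0+0+0+0+1+0+0+1+0 mod 2 = 0
  s[2] = (000111100001111)·(110011011011010) mod 2 = 0+0+0+0+1+1+0+0+0+0+0+1+0+1+0 mod 2 = 0
  s[3] = (000000011111111)·(110011011011010) mod 2 = 0+0+0+0+0+0+0+1+1+0+1+1+0+1+0 mod 2 = 1
Syndrome = 0001
Column i of H is the binary representation of i, so the syndrome is the binary index of the flipped bit.
Read s = 0001 with s[0] as LSB: 0·2^0 + 0·2^1 + 0·2^2 + 1·2^3 = 8.
Error is at bit position 8.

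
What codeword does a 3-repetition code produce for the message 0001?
Repeat each bit 3× and concatenate:
0→000  0→000  0→000  1→111
Codeword = 000000000111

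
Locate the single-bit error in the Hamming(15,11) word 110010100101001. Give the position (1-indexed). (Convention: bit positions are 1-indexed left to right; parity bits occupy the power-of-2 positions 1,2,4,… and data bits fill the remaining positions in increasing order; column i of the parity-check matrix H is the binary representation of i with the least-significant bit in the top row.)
Syndrome s = H · r^T (mod 2), r = 110010100101001:
  s[0] = (101010101010101)·(110010100101001) mod 2 = 1+0+0+0+1+0+1+0+0+0+0+0+0+0+1 mod 2 = 0
  s[1] = (011001100110011)·(110010100101001) mod 2 = 0+1+0+0+0+0+1+0+0+1+0+0+0+0+1 mod 2 = 0
  s[2] = (000111100001111)·(110010100101001) mod 2 = 0+0+0+0+1+0+1+0+0+0+0+1+0+0+1 mod 2 = 0
  s[3] = (000000011111111)·(110010100101001) mod 2 = 0+0+0+0+0+0+0+0+0+1+0+1+0+0+1 mod 2 = 1
Syndrome = 0001
Column i of H is the binary representation of i, so the syndrome is the binary index of the flipped bit.
Read s = 0001 with s[0] as LSB: 0·2^0 + 0·2^1 + 0·2^2 + 1·2^3 = 8.
Error is at bit position 8.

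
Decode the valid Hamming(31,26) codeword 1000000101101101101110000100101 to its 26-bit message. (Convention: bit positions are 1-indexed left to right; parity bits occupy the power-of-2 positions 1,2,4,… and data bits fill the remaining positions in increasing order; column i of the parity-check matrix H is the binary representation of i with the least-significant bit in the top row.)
Parity bits occupy power-of-2 positions; data bits are at positions {3,5,6,7,9,10,11,12,13,14,15,17,18,19,20,21,22,23,24,25,26,27,28,29,30,31} (1-indexed).
Extract: c[3]=0 c[5]=0 c[6]=0 c[7]=0 c[9]=0 c[10]=1 c[11]=1 c[12]=0 c[13]=1 c[14]=1 c[15]=0 c[17]=1 c[18]=0 c[19]=1 c[20]=1 c[21]=1 c[22]=0 c[23]=0 c[24]=0 c[25]=0 c[26]=1 c[27]=0 c[28]=0 c[29]=1 c[30]=0 c[31]=1
Data = 00000110110101110000100101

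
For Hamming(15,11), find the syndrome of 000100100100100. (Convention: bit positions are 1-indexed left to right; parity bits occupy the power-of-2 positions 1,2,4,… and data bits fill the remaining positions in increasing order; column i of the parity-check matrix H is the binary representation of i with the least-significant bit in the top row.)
Syndrome s = H · r^T (mod 2), r = 000100100100100:
  s[0] = (101010101010101)·(000100100100100) mod 2 = 0+0+0+0+0+0+1+0+0+0+0+0+1+0+0 mod 2 = 0
  s[1] = (011001100110011)·(000100100100100) mod 2 = 0+0+0+0+0+0+1+0+0+1+0+0+0+0+0 mod 2 = 0
  s[2] = (000111100001111)·(000100100100100) mod 2 = 0+0+0+1+0+0+1+0+0+0+0+0+1+0+0 mod 2 = 1
  s[3] = (000000011111111)·(000100100100100) mod 2 = 0+0+0+0+0+0+0+0+0+1+0+0+1+0+0 mod 2 = 0
Syndrome = 0010
Non-zero syndrome: error at position 4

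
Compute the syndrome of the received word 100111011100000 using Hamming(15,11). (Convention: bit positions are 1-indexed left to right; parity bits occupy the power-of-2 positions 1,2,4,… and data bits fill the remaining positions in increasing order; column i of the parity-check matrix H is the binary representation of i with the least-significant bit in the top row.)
Syndrome s = H · r^T (mod 2), r = 100111011100000:
  s[0] = (101010101010101)·(100111011100000) mod 2 = 1+0+0+0+1+0+0+0+1+0+0+0+0+0+0 mod 2 = 1
  s[1] = (011001100110011)·(100111011100000) mod 2 = 0+0+0+0+0+1+0+0+0+1+0+0+0+0+0 mod 2 = 0
  s[2] = (000111100001111)·(100111011100000) mod 2 = 0+0+0+1+1+1+0+0+0+0+0+0+0+0+0 mod 2 = 1
  s[3] = (000000011111111)·(100111011100000) mod 2 = 0+0+0+0+0+0+0+1+1+1+0+0+0+0+0 mod 2 = 1
Syndrome = 1011
Non-zero syndrome: error at position 13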